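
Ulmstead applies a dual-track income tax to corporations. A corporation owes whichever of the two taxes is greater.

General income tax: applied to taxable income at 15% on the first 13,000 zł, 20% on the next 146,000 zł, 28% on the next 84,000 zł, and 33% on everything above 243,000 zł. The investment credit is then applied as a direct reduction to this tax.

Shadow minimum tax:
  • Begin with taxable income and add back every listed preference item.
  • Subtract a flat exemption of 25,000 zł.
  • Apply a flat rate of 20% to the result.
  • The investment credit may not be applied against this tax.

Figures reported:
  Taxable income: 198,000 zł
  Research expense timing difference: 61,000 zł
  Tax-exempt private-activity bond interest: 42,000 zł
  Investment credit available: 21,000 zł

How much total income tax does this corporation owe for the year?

Shadow minimum tax:
  Adjusted income: 198,000 zł + 61,000 zł + 42,000 zł = 301,000 zł
  Less exemption 25,000 zł → base 276,000 zł
  276,000 zł × 20% = 55,200 zł

General income tax:
  13,000 zł × 15% = 1,950 zł
  146,000 zł × 20% = 29,200 zł
  39,000 zł × 28% = 10,920 zł
  → 42,070 zł
  Less investment credit 21,000 zł → 21,070 zł

55,200 zł > 21,070 zł, so the shadow minimum tax is the binding amount.

55,200 zł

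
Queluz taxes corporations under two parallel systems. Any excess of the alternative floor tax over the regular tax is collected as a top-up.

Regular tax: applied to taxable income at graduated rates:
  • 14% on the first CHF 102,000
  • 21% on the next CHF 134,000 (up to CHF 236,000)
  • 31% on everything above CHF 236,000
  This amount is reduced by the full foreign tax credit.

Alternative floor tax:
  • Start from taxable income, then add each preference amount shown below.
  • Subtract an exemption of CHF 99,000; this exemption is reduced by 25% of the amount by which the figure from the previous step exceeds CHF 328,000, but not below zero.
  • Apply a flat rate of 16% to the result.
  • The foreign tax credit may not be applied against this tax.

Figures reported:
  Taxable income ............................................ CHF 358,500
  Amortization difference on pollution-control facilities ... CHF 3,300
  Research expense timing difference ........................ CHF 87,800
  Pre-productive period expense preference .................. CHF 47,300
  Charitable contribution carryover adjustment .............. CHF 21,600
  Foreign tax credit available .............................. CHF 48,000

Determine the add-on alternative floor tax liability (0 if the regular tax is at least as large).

Alternative floor tax:
  Adjusted income: CHF 358,500 + CHF 3,300 + CHF 87,800 + CHF 47,300 + CHF 21,600 = CHF 518,500
  Exemption: CHF 99,000 − 25% × (CHF 518,500 − CHF 328,000) = CHF 99,000 − CHF 47,625 = CHF 51,375
  Base: CHF 518,500 − CHF 51,375 = CHF 467,125
  CHF 467,125 × 16% = CHF 74,740

Regular tax:
  CHF 102,000 × 14% = CHF 14,280
  CHF 134,000 × 21% = CHF 28,140
  CHF 122,500 × 31% = CHF 37,975
  → CHF 80,395
  Less foreign tax credit CHF 48,000 → CHF 32,395

Excess of alternative floor tax over regular tax: CHF 74,740 − CHF 32,395 = CHF 42,345.

CHF 42,345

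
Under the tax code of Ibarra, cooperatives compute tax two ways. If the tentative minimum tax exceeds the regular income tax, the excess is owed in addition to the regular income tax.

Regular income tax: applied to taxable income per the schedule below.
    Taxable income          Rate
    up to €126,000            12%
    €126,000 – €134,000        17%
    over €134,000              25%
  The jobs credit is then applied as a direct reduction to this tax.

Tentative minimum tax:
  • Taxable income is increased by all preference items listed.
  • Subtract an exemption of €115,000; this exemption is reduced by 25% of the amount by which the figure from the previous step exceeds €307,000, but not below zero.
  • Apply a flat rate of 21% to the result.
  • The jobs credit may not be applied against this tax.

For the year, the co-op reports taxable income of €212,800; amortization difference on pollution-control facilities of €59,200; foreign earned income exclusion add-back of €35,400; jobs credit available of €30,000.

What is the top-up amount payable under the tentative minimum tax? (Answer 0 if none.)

€34,245

Tentative minimum tax:
  Adjusted income: €212,800 + €59,200 + €35,400 = €307,400
  Exemption: €115,000 − 25% × (€307,400 − €307,000) = €115,000 − €100 = €114,900
  Base: €307,400 − €114,900 = €192,500
  €192,500 × 21% = €40,425

Regular income tax:
  €126,000 × 12% = €15,120
  €8,000 × 17% = €1,360
  €78,800 × 25% = €19,700
  → €36,180
  Less jobs credit €30,000 → €6,180

Excess of tentative minimum tax over regular income tax: €40,425 − €6,180 = €34,245.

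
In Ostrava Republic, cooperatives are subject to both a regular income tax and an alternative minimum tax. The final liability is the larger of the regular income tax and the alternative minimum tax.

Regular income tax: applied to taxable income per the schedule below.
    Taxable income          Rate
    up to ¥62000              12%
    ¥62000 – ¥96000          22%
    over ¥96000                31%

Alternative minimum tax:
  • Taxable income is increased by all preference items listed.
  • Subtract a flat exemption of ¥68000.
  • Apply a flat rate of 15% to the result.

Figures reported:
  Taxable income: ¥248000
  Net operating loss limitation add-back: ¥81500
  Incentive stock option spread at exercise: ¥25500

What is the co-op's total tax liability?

¥62040

Regular income tax:
  ¥62000 × 12% = ¥7440
  ¥34000 × 22% = ¥7480
  ¥152000 × 31% = ¥47120
  → ¥62040

Alternative minimum tax:
  Adjusted income: ¥248000 + ¥81500 + ¥25500 = ¥355000
  Less exemption ¥68000 → base ¥287000
  ¥287000 × 15% = ¥43050

¥62040 > ¥43050, so the regular income tax governs.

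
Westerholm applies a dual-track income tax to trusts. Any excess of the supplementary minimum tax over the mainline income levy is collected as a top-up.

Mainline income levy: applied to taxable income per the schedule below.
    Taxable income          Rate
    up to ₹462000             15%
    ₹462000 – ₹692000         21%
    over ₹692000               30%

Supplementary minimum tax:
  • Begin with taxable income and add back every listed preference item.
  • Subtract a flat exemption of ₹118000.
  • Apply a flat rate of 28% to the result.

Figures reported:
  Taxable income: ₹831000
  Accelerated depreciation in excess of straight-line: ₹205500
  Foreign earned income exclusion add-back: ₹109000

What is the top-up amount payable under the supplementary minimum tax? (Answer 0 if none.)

Mainline income levy:
  ₹462000 × 15% = ₹69300
  ₹230000 × 21% = ₹48300
  ₹139000 × 30% = ₹41700
  → ₹159300

Supplementary minimum tax:
  Adjusted income: ₹831000 + ₹205500 + ₹109000 = ₹1145500
  Less exemption ₹118000 → base ₹1027500
  ₹1027500 × 28% = ₹287700

Excess of supplementary minimum tax over mainline income levy: ₹287700 − ₹159300 = ₹128400.

₹128400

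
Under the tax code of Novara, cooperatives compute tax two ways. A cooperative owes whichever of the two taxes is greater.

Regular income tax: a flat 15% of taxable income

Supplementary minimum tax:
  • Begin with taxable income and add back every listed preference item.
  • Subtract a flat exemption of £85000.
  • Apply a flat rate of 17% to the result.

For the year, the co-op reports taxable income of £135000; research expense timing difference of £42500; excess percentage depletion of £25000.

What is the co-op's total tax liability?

£20250

Regular income tax:
  £135000 × 15% = £20250

Supplementary minimum tax:
  Adjusted income: £135000 + £42500 + £25000 = £202500
  Less exemption £85000 → base £117500
  £117500 × 17% = £19975

£20250 > £19975, so the regular income tax governs.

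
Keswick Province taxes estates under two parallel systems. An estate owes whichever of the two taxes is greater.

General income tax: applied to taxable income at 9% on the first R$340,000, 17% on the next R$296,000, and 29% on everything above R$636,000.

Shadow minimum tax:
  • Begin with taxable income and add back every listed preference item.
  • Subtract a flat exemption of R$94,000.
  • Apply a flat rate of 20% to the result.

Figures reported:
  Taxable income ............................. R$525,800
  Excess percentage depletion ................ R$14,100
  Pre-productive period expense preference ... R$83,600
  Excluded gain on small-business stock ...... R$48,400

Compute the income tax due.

R$115,580

Shadow minimum tax:
  Adjusted income: R$525,800 + R$14,100 + R$83,600 + R$48,400 = R$671,900
  Less exemption R$94,000 → base R$577,900
  R$577,900 × 20% = R$115,580

General income tax:
  R$340,000 × 9% = R$30,600
  R$185,800 × 17% = R$31,586
  → R$62,186

R$115,580 > R$62,186, so the shadow minimum tax is the binding amount.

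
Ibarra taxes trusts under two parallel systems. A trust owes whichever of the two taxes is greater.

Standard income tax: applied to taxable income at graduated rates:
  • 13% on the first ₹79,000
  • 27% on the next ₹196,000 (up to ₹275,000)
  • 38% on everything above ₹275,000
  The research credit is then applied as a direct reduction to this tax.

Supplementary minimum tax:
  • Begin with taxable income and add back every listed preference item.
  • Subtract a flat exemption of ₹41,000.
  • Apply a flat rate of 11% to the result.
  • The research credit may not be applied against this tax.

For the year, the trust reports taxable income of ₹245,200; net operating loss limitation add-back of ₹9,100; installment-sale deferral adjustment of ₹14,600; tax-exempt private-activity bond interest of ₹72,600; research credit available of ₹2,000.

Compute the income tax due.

₹53,144

Standard income tax:
  ₹79,000 × 13% = ₹10,270
  ₹166,200 × 27% = ₹44,874
  → ₹55,144
  Less research credit ₹2,000 → ₹53,144

Supplementary minimum tax:
  Adjusted income: ₹245,200 + ₹9,100 + ₹14,600 + ₹72,600 = ₹341,500
  Less exemption ₹41,000 → base ₹300,500
  ₹300,500 × 11% = ₹33,055

₹53,144 > ₹33,055, so the standard income tax governs.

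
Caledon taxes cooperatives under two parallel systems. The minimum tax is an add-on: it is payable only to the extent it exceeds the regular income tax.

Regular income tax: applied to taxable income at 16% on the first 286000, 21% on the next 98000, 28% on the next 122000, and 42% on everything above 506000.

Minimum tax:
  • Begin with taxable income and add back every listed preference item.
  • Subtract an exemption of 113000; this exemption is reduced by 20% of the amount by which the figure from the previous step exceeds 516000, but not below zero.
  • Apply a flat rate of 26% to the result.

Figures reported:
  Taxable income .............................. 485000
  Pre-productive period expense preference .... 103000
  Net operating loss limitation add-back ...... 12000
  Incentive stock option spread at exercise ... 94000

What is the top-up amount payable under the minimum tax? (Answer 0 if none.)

65696

Minimum tax:
  Adjusted income: 485000 + 103000 + 12000 + 94000 = 694000
  Exemption: 113000 − 20% × (694000 − 516000) = 113000 − 35600 = 77400
  Base: 694000 − 77400 = 616600
  616600 × 26% = 160316

Regular income tax:
  286000 × 16% = 45760
  98000 × 21% = 20580
  101000 × 28% = 28280
  → 94620

Excess of minimum tax over regular income tax: 160316 − 94620 = 65696.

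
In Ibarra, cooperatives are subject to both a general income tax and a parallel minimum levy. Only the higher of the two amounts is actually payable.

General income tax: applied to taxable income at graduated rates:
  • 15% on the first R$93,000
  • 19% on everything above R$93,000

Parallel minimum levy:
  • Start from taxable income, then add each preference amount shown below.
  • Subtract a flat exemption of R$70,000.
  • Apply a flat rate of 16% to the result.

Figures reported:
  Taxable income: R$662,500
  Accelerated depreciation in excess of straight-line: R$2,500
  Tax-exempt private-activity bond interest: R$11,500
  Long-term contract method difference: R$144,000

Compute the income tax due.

General income tax:
  R$93,000 × 15% = R$13,950
  R$569,500 × 19% = R$108,205
  → R$122,155

Parallel minimum levy:
  Adjusted income: R$662,500 + R$2,500 + R$11,500 + R$144,000 = R$820,500
  Less exemption R$70,000 → base R$750,500
  R$750,500 × 16% = R$120,080

R$122,155 > R$120,080, so the general income tax governs.

R$122,155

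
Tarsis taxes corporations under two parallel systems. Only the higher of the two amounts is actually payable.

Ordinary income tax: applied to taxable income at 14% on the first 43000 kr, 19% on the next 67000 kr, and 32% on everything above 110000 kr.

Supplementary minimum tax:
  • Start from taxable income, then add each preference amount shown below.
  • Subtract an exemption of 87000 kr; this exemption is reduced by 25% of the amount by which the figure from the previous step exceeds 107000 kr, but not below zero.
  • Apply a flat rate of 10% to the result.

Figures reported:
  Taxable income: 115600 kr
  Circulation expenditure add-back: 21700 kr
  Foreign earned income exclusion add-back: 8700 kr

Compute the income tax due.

20542 kr

Ordinary income tax:
  43000 kr × 14% = 6020 kr
  67000 kr × 19% = 12730 kr
  5600 kr × 32% = 1792 kr
  → 20542 kr

Supplementary minimum tax:
  Adjusted income: 115600 kr + 21700 kr + 8700 kr = 146000 kr
  Exemption: 87000 kr − 25% × (146000 kr − 107000 kr) = 87000 kr − 9750 kr = 77250 kr
  Base: 146000 kr − 77250 kr = 68750 kr
  68750 kr × 10% = 6875 kr

20542 kr > 6875 kr, so the ordinary income tax governs.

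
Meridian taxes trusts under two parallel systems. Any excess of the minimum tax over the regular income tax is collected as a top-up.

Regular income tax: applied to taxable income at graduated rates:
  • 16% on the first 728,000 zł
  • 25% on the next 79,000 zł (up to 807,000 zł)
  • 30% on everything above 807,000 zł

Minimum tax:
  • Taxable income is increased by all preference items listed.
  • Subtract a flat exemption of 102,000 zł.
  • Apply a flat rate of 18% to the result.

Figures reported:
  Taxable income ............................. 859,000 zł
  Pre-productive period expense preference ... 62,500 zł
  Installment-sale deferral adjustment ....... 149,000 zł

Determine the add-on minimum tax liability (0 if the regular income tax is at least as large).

Minimum tax:
  Adjusted income: 859,000 zł + 62,500 zł + 149,000 zł = 1,070,500 zł
  Less exemption 102,000 zł → base 968,500 zł
  968,500 zł × 18% = 174,330 zł

Regular income tax:
  728,000 zł × 16% = 116,480 zł
  79,000 zł × 25% = 19,750 zł
  52,000 zł × 30% = 15,600 zł
  → 151,830 zł

Excess of minimum tax over regular income tax: 174,330 zł − 151,830 zł = 22,500 zł.

22,500 zł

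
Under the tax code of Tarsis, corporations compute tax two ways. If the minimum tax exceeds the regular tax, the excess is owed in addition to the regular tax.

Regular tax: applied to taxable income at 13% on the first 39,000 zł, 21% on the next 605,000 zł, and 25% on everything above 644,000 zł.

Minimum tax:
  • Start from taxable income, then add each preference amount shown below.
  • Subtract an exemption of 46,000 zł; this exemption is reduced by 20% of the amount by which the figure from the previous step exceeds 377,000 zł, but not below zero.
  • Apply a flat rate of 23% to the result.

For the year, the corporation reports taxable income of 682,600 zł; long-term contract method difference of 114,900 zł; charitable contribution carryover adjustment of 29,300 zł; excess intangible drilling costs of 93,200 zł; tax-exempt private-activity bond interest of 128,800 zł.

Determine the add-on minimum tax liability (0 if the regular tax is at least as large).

99,454 zł

Minimum tax:
  Adjusted income: 682,600 zł + 114,900 zł + 29,300 zł + 93,200 zł + 128,800 zł = 1,048,800 zł
  Exemption: 20% × (1,048,800 zł − 377,000 zł) = 134,360 zł ≥ 46,000 zł, so the exemption is fully phased out
  Base: 1,048,800 zł − 0 zł = 1,048,800 zł
  1,048,800 zł × 23% = 241,224 zł

Regular tax:
  39,000 zł × 13% = 5,070 zł
  605,000 zł × 21% = 127,050 zł
  38,600 zł × 25% = 9,650 zł
  → 141,770 zł

Excess of minimum tax over regular tax: 241,224 zł − 141,770 zł = 99,454 zł.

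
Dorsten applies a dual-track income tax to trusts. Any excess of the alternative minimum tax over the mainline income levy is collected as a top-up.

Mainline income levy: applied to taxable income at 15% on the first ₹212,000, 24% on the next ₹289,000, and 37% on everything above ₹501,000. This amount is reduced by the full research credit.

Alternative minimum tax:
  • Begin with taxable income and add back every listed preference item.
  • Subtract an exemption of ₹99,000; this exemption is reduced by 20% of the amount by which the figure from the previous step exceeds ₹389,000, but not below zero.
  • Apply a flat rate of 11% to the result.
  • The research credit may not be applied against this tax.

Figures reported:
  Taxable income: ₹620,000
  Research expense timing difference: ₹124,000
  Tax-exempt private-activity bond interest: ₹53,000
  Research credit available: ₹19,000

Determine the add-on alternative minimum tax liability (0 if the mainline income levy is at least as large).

Mainline income levy:
  ₹212,000 × 15% = ₹31,800
  ₹289,000 × 24% = ₹69,360
  ₹119,000 × 37% = ₹44,030
  → ₹145,190
  Less research credit ₹19,000 → ₹126,190

Alternative minimum tax:
  Adjusted income: ₹620,000 + ₹124,000 + ₹53,000 = ₹797,000
  Exemption: ₹99,000 − 20% × (₹797,000 − ₹389,000) = ₹99,000 − ₹81,600 = ₹17,400
  Base: ₹797,000 − ₹17,400 = ₹779,600
  ₹779,600 × 11% = ₹85,756

₹85,756 ≤ ₹126,190, so no add-on is due.

₹0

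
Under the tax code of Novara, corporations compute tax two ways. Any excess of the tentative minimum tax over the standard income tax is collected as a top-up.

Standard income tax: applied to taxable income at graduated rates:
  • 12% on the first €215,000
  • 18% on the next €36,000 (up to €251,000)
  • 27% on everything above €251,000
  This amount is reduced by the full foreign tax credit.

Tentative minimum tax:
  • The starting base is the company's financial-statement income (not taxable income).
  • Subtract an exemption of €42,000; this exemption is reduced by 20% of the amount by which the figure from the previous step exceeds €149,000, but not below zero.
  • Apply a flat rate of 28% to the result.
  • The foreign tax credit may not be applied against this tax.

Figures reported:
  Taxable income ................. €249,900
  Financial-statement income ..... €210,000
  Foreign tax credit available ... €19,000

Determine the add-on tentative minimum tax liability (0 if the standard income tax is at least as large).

Tentative minimum tax:
  Base (financial-statement income): €210,000
  Exemption: €42,000 − 20% × (€210,000 − €149,000) = €42,000 − €12,200 = €29,800
  Base: €210,000 − €29,800 = €180,200
  €180,200 × 28% = €50,456

Standard income tax:
  €215,000 × 12% = €25,800
  €34,900 × 18% = €6,282
  → €32,082
  Less foreign tax credit €19,000 → €13,082

Excess of tentative minimum tax over standard income tax: €50,456 − €13,082 = €37,374.

€37,374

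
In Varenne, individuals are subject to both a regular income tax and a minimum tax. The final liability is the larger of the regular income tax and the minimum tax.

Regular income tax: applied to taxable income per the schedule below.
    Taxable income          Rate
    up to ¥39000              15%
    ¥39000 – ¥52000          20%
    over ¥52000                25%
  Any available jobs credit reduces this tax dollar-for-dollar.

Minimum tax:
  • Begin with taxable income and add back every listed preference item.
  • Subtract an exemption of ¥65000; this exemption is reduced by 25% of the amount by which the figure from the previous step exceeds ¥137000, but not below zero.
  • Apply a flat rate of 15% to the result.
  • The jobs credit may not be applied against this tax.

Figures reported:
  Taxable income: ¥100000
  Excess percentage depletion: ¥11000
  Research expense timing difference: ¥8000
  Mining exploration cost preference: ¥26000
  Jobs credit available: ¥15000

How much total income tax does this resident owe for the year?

Minimum tax:
  Adjusted income: ¥100000 + ¥11000 + ¥8000 + ¥26000 = ¥145000
  Exemption: ¥65000 − 25% × (¥145000 − ¥137000) = ¥65000 − ¥2000 = ¥63000
  Base: ¥145000 − ¥63000 = ¥82000
  ¥82000 × 15% = ¥12300

Regular income tax:
  ¥39000 × 15% = ¥5850
  ¥13000 × 20% = ¥2600
  ¥48000 × 25% = ¥12000
  → ¥20450
  Less jobs credit ¥15000 → ¥5450

¥12300 > ¥5450, so the minimum tax is the binding amount.

¥12300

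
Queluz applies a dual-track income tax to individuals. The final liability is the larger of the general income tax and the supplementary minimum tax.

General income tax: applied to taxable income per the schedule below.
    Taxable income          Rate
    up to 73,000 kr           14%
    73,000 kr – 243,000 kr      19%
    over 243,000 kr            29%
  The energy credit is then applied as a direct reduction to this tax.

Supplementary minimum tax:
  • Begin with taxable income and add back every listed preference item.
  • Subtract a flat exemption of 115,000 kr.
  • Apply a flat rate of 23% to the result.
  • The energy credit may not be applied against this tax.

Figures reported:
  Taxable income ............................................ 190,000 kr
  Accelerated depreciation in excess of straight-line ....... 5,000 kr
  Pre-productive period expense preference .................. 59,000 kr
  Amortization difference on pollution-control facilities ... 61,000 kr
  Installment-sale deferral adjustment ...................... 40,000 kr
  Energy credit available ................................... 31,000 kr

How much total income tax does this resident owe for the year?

General income tax:
  73,000 kr × 14% = 10,220 kr
  117,000 kr × 19% = 22,230 kr
  → 32,450 kr
  Less energy credit 31,000 kr → 1,450 kr

Supplementary minimum tax:
  Adjusted income: 190,000 kr + 5,000 kr + 59,000 kr + 61,000 kr + 40,000 kr = 355,000 kr
  Less exemption 115,000 kr → base 240,000 kr
  240,000 kr × 23% = 55,200 kr

55,200 kr > 1,450 kr, so the supplementary minimum tax is the binding amount.

55,200 kr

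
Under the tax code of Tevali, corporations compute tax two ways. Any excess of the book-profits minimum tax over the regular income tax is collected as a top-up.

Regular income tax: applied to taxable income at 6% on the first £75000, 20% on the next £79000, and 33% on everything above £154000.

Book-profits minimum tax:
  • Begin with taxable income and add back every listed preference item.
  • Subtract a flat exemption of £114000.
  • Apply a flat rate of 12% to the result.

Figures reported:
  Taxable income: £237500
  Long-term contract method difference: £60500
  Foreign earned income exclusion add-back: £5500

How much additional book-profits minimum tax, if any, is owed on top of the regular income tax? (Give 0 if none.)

£0

Book-profits minimum tax:
  Adjusted income: £237500 + £60500 + £5500 = £303500
  Less exemption £114000 → base £189500
  £189500 × 12% = £22740

Regular income tax:
  £75000 × 6% = £4500
  £79000 × 20% = £15800
  £83500 × 33% = £27555
  → £47855

£22740 ≤ £47855, so no add-on is due.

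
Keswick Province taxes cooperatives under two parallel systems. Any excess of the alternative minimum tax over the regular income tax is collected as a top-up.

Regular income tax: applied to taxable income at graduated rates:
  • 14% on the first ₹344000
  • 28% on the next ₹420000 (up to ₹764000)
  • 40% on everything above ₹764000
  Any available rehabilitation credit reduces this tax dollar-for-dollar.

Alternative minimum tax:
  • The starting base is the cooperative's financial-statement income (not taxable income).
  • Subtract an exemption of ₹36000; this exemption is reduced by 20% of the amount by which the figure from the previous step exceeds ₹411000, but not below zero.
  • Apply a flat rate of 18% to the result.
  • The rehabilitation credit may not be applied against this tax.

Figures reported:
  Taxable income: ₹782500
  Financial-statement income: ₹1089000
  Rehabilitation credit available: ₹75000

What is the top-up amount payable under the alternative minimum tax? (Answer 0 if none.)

Alternative minimum tax:
  Base (financial-statement income): ₹1089000
  Exemption: 20% × (₹1089000 − ₹411000) = ₹135600 ≥ ₹36000, so the exemption is fully phased out
  Base: ₹1089000 − ₹0 = ₹1089000
  ₹1089000 × 18% = ₹196020

Regular income tax:
  ₹344000 × 14% = ₹48160
  ₹420000 × 28% = ₹117600
  ₹18500 × 40% = ₹7400
  → ₹173160
  Less rehabilitation credit ₹75000 → ₹98160

Excess of alternative minimum tax over regular income tax: ₹196020 − ₹98160 = ₹97860.

₹97860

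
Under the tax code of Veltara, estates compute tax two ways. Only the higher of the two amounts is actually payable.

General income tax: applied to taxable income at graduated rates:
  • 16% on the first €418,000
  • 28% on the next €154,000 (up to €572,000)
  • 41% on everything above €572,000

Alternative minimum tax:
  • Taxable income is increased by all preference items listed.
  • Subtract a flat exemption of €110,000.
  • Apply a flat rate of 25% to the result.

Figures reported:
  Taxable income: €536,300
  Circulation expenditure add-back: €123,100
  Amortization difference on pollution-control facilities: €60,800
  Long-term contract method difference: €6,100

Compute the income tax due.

General income tax:
  €418,000 × 16% = €66,880
  €118,300 × 28% = €33,124
  → €100,004

Alternative minimum tax:
  Adjusted income: €536,300 + €123,100 + €60,800 + €6,100 = €726,300
  Less exemption €110,000 → base €616,300
  €616,300 × 25% = €154,075

€154,075 > €100,004, so the alternative minimum tax is the binding amount.

€154,075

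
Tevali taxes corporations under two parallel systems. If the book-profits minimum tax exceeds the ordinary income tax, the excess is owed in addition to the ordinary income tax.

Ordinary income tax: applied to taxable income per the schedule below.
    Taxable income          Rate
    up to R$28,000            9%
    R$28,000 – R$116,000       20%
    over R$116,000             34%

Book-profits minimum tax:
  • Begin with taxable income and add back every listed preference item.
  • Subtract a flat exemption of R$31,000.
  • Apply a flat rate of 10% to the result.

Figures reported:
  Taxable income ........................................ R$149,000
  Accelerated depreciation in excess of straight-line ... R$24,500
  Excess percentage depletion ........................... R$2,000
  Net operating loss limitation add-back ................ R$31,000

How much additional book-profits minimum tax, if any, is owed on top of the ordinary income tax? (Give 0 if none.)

Book-profits minimum tax:
  Adjusted income: R$149,000 + R$24,500 + R$2,000 + R$31,000 = R$206,500
  Less exemption R$31,000 → base R$175,500
  R$175,500 × 10% = R$17,550

Ordinary income tax:
  R$28,000 × 9% = R$2,520
  R$88,000 × 20% = R$17,600
  R$33,000 × 34% = R$11,220
  → R$31,340

R$17,550 ≤ R$31,340, so no add-on is due.

R$0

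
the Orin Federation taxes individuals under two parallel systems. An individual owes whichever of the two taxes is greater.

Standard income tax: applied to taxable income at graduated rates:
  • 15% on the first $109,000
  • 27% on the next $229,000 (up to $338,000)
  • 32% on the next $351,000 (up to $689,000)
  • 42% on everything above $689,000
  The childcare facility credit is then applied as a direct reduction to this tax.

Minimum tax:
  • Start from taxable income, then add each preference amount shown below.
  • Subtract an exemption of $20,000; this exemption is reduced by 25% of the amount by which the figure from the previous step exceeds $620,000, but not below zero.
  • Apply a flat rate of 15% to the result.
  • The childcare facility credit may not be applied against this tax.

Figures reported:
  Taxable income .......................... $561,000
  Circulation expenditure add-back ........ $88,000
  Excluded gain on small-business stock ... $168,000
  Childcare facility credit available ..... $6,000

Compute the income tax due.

Minimum tax:
  Adjusted income: $561,000 + $88,000 + $168,000 = $817,000
  Exemption: 25% × ($817,000 − $620,000) = $49,250 ≥ $20,000, so the exemption is fully phased out
  Base: $817,000 − $0 = $817,000
  $817,000 × 15% = $122,550

Standard income tax:
  $109,000 × 15% = $16,350
  $229,000 × 27% = $61,830
  $223,000 × 32% = $71,360
  → $149,540
  Less childcare facility credit $6,000 → $143,540

$143,540 > $122,550, so the standard income tax governs.

$143,540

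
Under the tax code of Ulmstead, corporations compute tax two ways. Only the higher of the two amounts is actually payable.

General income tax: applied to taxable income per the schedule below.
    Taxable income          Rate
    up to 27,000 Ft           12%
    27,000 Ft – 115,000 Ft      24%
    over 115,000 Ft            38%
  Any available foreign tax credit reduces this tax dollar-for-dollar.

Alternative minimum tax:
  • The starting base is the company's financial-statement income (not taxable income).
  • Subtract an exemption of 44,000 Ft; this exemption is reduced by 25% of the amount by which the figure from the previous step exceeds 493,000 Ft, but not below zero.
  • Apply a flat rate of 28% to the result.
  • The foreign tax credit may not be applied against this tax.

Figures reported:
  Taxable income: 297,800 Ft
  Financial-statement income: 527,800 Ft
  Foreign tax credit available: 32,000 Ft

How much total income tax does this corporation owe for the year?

137,900 Ft

Alternative minimum tax:
  Base (financial-statement income): 527,800 Ft
  Exemption: 44,000 Ft − 25% × (527,800 Ft − 493,000 Ft) = 44,000 Ft − 8,700 Ft = 35,300 Ft
  Base: 527,800 Ft − 35,300 Ft = 492,500 Ft
  492,500 Ft × 28% = 137,900 Ft

General income tax:
  27,000 Ft × 12% = 3,240 Ft
  88,000 Ft × 24% = 21,120 Ft
  182,800 Ft × 38% = 69,464 Ft
  → 93,824 Ft
  Less foreign tax credit 32,000 Ft → 61,824 Ft

137,900 Ft > 61,824 Ft, so the alternative minimum tax is the binding amount.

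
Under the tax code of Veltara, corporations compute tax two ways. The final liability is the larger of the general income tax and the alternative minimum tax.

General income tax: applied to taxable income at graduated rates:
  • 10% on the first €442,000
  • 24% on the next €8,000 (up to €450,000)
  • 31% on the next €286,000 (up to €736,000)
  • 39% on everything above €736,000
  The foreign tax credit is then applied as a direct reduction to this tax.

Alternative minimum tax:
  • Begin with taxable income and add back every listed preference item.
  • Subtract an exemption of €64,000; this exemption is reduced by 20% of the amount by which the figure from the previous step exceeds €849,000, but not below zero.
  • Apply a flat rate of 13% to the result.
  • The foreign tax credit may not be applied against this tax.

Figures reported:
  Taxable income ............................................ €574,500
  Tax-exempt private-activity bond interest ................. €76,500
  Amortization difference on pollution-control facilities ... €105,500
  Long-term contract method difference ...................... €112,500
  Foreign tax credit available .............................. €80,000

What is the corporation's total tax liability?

€105,170

Alternative minimum tax:
  Adjusted income: €574,500 + €76,500 + €105,500 + €112,500 = €869,000
  Exemption: €64,000 − 20% × (€869,000 − €849,000) = €64,000 − €4,000 = €60,000
  Base: €869,000 − €60,000 = €809,000
  €809,000 × 13% = €105,170

General income tax:
  €442,000 × 10% = €44,200
  €8,000 × 24% = €1,920
  €124,500 × 31% = €38,595
  → €84,715
  Less foreign tax credit €80,000 → €4,715

€105,170 > €4,715, so the alternative minimum tax is the binding amount.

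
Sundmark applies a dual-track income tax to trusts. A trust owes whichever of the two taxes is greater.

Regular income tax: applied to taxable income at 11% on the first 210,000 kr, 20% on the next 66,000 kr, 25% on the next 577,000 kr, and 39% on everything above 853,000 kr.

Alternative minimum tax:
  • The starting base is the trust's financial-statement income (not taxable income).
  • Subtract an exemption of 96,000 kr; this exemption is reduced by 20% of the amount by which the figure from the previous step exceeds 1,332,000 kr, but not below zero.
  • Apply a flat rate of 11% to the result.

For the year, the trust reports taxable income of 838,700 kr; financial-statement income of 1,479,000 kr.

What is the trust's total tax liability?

Regular income tax:
  210,000 kr × 11% = 23,100 kr
  66,000 kr × 20% = 13,200 kr
  562,700 kr × 25% = 140,675 kr
  → 176,975 kr

Alternative minimum tax:
  Base (financial-statement income): 1,479,000 kr
  Exemption: 96,000 kr − 20% × (1,479,000 kr − 1,332,000 kr) = 96,000 kr − 29,400 kr = 66,600 kr
  Base: 1,479,000 kr − 66,600 kr = 1,412,400 kr
  1,412,400 kr × 11% = 155,364 kr

176,975 kr > 155,364 kr, so the regular income tax governs.

176,975 kr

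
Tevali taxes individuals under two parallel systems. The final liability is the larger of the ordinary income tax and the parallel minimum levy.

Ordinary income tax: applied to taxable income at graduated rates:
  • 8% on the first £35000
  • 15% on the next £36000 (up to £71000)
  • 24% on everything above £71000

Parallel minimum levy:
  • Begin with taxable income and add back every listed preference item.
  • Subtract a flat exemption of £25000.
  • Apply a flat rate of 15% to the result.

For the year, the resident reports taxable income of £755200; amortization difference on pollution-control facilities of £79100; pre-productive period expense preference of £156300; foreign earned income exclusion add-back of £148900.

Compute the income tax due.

£172408

Ordinary income tax:
  £35000 × 8% = £2800
  £36000 × 15% = £5400
  £684200 × 24% = £164208
  → £172408

Parallel minimum levy:
  Adjusted income: £755200 + £79100 + £156300 + £148900 = £1139500
  Less exemption £25000 → base £1114500
  £1114500 × 15% = £167175

£172408 > £167175, so the ordinary income tax governs.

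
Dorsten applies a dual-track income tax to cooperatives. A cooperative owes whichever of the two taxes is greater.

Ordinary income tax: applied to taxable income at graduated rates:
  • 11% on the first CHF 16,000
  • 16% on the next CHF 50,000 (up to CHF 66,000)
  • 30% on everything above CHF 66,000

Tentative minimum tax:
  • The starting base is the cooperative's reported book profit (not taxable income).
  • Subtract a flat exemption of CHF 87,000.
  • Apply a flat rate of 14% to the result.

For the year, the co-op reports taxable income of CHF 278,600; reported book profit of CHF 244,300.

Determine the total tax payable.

Tentative minimum tax:
  Base (reported book profit): CHF 244,300
  Less exemption CHF 87,000 → base CHF 157,300
  CHF 157,300 × 14% = CHF 22,022

Ordinary income tax:
  CHF 16,000 × 11% = CHF 1,760
  CHF 50,000 × 16% = CHF 8,000
  CHF 212,600 × 30% = CHF 63,780
  → CHF 73,540

CHF 73,540 > CHF 22,022, so the ordinary income tax governs.

CHF 73,540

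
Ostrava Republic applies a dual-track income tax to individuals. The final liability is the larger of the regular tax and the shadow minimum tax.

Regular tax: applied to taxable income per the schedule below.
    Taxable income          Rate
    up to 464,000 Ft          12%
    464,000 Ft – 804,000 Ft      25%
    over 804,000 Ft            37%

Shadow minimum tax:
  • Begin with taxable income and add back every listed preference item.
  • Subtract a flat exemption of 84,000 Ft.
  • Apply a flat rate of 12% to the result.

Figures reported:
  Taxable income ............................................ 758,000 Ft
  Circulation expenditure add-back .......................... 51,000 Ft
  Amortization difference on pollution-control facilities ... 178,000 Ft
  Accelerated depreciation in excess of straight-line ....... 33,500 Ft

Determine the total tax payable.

129,180 Ft

Regular tax:
  464,000 Ft × 12% = 55,680 Ft
  294,000 Ft × 25% = 73,500 Ft
  → 129,180 Ft

Shadow minimum tax:
  Adjusted income: 758,000 Ft + 51,000 Ft + 178,000 Ft + 33,500 Ft = 1,020,500 Ft
  Less exemption 84,000 Ft → base 936,500 Ft
  936,500 Ft × 12% = 112,380 Ft

129,180 Ft > 112,380 Ft, so the regular tax governs.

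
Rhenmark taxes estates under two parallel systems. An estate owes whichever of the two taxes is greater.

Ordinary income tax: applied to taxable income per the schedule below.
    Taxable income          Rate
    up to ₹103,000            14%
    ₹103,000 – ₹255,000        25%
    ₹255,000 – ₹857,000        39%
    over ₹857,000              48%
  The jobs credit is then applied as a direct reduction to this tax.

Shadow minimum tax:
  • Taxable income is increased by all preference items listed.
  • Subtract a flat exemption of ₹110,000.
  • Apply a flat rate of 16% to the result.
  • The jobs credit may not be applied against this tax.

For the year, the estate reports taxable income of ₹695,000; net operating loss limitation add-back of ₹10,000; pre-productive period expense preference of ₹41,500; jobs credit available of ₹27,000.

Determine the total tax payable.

₹197,020

Shadow minimum tax:
  Adjusted income: ₹695,000 + ₹10,000 + ₹41,500 = ₹746,500
  Less exemption ₹110,000 → base ₹636,500
  ₹636,500 × 16% = ₹101,840

Ordinary income tax:
  ₹103,000 × 14% = ₹14,420
  ₹152,000 × 25% = ₹38,000
  ₹440,000 × 39% = ₹171,600
  → ₹224,020
  Less jobs credit ₹27,000 → ₹197,020

₹197,020 > ₹101,840, so the ordinary income tax governs.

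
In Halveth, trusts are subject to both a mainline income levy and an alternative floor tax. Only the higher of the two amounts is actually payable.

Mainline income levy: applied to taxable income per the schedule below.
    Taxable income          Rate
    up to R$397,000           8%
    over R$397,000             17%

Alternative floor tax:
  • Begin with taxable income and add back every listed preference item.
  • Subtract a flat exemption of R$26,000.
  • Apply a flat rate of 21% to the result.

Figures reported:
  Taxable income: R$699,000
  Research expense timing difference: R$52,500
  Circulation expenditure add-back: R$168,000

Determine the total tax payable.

Alternative floor tax:
  Adjusted income: R$699,000 + R$52,500 + R$168,000 = R$919,500
  Less exemption R$26,000 → base R$893,500
  R$893,500 × 21% = R$187,635

Mainline income levy:
  R$397,000 × 8% = R$31,760
  R$302,000 × 17% = R$51,340
  → R$83,100

R$187,635 > R$83,100, so the alternative floor tax is the binding amount.

R$187,635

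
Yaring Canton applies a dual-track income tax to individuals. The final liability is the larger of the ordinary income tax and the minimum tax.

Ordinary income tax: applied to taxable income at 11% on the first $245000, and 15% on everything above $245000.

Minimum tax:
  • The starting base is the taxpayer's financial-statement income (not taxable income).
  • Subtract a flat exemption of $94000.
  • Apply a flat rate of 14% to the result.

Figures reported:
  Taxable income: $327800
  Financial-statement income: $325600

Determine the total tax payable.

Ordinary income tax:
  $245000 × 11% = $26950
  $82800 × 15% = $12420
  → $39370

Minimum tax:
  Base (financial-statement income): $325600
  Less exemption $94000 → base $231600
  $231600 × 14% = $32424

$39370 > $32424, so the ordinary income tax governs.

$39370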